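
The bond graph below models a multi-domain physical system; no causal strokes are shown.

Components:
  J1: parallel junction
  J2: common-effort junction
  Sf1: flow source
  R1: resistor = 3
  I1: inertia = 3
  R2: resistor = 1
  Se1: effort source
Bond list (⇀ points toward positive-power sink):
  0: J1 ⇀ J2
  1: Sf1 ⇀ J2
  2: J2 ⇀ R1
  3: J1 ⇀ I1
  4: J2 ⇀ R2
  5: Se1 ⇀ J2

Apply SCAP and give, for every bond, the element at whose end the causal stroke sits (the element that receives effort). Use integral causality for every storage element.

bond 0 stroke→J1
bond 1 stroke→Sf1
bond 2 stroke→R1
bond 3 stroke→I1
bond 4 stroke→R2
bond 5 stroke→J2

bond 1 stroke at Sf1  (Sf1 fixes flow; stroke at Sf1)
bond 5 stroke at J2  (Se1: effort source, stroke at far end)
bond 0 stroke at J1  (0-jn J2 has e-setter on 5)
bond 2 stroke at R1  (0-jn J2 has e-setter on 5)
bond 4 stroke at R2  (J2: bond 5 brought effort, rest push out)
bond 3 stroke at I1  (J1 effort already set via bond 0)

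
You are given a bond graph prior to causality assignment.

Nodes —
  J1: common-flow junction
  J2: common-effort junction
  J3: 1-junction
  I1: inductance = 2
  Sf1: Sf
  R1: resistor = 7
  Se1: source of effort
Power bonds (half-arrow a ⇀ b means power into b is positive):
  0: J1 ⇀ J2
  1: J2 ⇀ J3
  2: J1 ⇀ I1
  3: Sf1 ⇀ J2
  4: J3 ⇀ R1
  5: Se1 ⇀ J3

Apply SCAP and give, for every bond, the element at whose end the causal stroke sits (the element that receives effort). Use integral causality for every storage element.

β3 stroke→Sf1  (Sf1: flow source, stroke at near end)
β5 stroke→J3  (Se1 fixes effort; stroke away)
β2 stroke→I1  (I1: I, integral causality)
β0 stroke→J1  (J1: bond 2 brought flow, rest push out)
β1 stroke→J2  (J2: last free bond brings effort in)
β4 stroke→J3  (J3: bond 1 brought flow, rest push out)

β0 →J1
β1 →J2
β2 →I1
β3 →Sf1
β4 →J3
β5 →J3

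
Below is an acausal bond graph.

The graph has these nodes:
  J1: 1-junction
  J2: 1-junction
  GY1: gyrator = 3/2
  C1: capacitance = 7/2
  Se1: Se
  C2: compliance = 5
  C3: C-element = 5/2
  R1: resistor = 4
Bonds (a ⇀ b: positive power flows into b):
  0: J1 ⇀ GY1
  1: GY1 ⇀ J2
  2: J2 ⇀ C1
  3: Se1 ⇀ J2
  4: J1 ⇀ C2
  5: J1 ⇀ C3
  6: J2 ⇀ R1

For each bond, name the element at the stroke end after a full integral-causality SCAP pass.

b3 stroke at J2  (Se1: effort source, stroke at far end)
b2 stroke at J2  (C1: C, integral causality)
b4 stroke at J1  (prefer integral on C2)
b5 stroke at J1  (prefer integral on C3)
b0 stroke at GY1  (closing 1-jn rule on J1)
b1 stroke at GY1  (through GY1, causality inverts; strokes same side of GY1)
b6 stroke at J2  (common-f at J2 fixed by 1)

#0 stroke→GY1
#1 stroke→GY1
#2 stroke→J2
#3 stroke→J2
#4 stroke→J1
#5 stroke→J1
#6 stroke→J2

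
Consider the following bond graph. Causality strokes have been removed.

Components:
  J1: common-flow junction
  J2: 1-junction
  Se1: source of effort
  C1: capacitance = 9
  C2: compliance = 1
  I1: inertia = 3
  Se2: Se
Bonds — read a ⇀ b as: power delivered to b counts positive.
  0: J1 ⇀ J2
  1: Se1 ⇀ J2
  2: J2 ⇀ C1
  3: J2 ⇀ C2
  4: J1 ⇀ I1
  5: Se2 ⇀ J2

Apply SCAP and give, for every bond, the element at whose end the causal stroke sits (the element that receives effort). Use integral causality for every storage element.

β0 →J1
β1 →J2
β2 →J2
β3 →J2
β4 →I1
β5 →J2

bond 1 |J2  (Se1 fixes effort; stroke away)
bond 5 |J2  (Se2 fixes effort; stroke away)
bond 2 |J2  (C1 outputs effort q/C1)
bond 3 |J2  (C2: C, integral causality)
bond 0 |J1  (J2: last free bond brings flow in)
bond 4 |I1  (J1 needs exactly one f-in)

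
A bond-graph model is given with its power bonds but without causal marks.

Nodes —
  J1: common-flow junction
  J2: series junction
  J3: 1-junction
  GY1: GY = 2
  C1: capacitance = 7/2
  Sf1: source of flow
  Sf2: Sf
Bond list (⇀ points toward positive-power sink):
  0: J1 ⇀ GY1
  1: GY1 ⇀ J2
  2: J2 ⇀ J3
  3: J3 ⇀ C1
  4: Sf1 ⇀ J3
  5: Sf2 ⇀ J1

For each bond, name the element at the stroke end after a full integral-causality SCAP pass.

b0 stroke→J1
b1 stroke→J2
b2 stroke→J3
b3 stroke→J3
b4 stroke→Sf1
b5 stroke→Sf2

bond 4 |Sf1  (Sf1 (Sf) sets flow on bond)
bond 5 |Sf2  (Sf2: flow source, stroke at near end)
bond 0 |J1  (common-f at J1 fixed by 5)
bond 2 |J3  (1-jn J3 has f-setter on 4)
bond 3 |J3  (common-f at J3 fixed by 4)
bond 1 |J2  (GY GY1: same side as bond 0)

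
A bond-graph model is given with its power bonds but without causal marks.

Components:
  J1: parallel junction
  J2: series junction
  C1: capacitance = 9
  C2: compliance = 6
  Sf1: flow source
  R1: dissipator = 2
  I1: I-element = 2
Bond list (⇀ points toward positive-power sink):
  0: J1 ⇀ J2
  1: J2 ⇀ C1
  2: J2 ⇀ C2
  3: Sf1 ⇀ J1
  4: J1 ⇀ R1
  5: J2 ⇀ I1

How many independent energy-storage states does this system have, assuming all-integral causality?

3  (C1, C2, I1 all integral)

bond 3 |Sf1  (Sf1 (Sf) sets flow on bond)
bond 1 |J2  (C1 outputs effort q/C1)
bond 2 |J2  (C2 outputs effort q/C2)
bond 5 |I1  (I1 integral (f out))
bond 0 |J2  (common-f at J2 fixed by 5)
bond 4 |J1  (only one effort-in slot at J1)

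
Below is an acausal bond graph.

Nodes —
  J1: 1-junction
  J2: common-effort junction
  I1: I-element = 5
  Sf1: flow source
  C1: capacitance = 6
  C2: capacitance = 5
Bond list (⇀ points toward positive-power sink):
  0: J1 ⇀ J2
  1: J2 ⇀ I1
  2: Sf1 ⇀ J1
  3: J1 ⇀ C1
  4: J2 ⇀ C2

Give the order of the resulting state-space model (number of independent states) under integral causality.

b2 →Sf1  (source Sf1 imposes f)
b0 →J1  (J1: bond 2 brought flow, rest push out)
b3 →J1  (J1 flow already set via bond 2)
b1 →I1  (I1: I, integral causality)
b4 →J2  (J2 needs exactly one e-in)

3  (C1, C2, I1 all integral)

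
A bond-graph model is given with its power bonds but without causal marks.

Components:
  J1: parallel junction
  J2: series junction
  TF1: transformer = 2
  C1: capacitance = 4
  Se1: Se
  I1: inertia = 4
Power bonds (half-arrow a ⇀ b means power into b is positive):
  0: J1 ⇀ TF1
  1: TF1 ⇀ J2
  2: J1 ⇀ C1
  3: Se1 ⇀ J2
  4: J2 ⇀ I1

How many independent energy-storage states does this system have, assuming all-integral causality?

2  (C1, I1 all integral)

#3 →J2  (Se1: effort source, stroke at far end)
#2 →J1  (C1: C, integral causality)
#0 →TF1  (common-e at J1 fixed by 2)
#1 →J2  (through TF1, causality passes straight; one stroke at TF1)
#4 →I1  (only one flow-in slot at J2)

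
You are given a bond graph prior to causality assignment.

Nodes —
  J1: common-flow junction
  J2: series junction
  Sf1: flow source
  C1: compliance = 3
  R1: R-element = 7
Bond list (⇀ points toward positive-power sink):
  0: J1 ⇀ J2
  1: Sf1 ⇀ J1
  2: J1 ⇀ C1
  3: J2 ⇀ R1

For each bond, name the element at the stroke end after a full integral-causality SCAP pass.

#1 stroke at Sf1  (Sf1 fixes flow; stroke at Sf1)
#0 stroke at J1  (J1 flow already set via bond 1)
#2 stroke at J1  (J1: bond 1 brought flow, rest push out)
#3 stroke at J2  (common-f at J2 fixed by 0)

β0 →J1
β1 →Sf1
β2 →J1
β3 →J2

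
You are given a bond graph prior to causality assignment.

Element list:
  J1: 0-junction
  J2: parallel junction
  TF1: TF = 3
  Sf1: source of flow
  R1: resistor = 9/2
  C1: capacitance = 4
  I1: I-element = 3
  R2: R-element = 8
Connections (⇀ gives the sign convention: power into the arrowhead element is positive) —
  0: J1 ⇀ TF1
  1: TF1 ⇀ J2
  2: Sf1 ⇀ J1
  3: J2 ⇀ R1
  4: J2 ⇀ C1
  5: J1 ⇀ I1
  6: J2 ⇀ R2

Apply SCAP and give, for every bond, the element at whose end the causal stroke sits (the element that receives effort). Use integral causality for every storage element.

#0 |J1
#1 |TF1
#2 |Sf1
#3 |R1
#4 |J2
#5 |I1
#6 |R2

b2 stroke at Sf1  (Sf1 (Sf) sets flow on bond)
b4 stroke at J2  (C1 integral (e out))
b1 stroke at TF1  (J2: bond 4 brought effort, rest push out)
b3 stroke at R1  (J2 effort already set via bond 4)
b6 stroke at R2  (0-jn J2 has e-setter on 4)
b0 stroke at J1  (through TF1, causality passes straight; one stroke at TF1)
b5 stroke at I1  (J1: bond 0 brought effort, rest push out)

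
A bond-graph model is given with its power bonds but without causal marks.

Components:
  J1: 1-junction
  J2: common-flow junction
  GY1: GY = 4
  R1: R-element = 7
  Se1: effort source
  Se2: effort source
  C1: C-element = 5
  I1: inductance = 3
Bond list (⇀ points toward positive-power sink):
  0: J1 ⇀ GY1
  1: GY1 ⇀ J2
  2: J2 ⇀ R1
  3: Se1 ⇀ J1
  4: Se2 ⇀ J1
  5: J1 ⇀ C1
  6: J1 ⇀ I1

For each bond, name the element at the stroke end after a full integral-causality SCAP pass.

bond 3 stroke at J1  (Se1: effort source, stroke at far end)
bond 4 stroke at J1  (Se2: effort source, stroke at far end)
bond 5 stroke at J1  (prefer integral on C1)
bond 6 stroke at I1  (prefer integral on I1)
bond 0 stroke at J1  (J1: bond 6 brought flow, rest push out)
bond 1 stroke at J2  (GY1: gyrator matches bond 0)
bond 2 stroke at R1  (J2: last free bond brings flow in)

b0 →J1
b1 →J2
b2 →R1
b3 →J1
b4 →J1
b5 →J1
b6 →I1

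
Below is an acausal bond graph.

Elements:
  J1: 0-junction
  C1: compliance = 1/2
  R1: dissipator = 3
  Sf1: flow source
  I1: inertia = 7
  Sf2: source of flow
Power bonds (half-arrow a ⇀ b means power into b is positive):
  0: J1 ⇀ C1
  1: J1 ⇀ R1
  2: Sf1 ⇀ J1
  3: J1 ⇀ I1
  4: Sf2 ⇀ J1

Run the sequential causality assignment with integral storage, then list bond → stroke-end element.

β0 stroke at J1
β1 stroke at R1
β2 stroke at Sf1
β3 stroke at I1
β4 stroke at Sf2

β2 |Sf1  (source Sf1 imposes f)
β4 |Sf2  (Sf2: flow source, stroke at near end)
β0 |J1  (C1 outputs effort q/C1)
β1 |R1  (0-jn J1 has e-setter on 0)
β3 |I1  (common-e at J1 fixed by 0)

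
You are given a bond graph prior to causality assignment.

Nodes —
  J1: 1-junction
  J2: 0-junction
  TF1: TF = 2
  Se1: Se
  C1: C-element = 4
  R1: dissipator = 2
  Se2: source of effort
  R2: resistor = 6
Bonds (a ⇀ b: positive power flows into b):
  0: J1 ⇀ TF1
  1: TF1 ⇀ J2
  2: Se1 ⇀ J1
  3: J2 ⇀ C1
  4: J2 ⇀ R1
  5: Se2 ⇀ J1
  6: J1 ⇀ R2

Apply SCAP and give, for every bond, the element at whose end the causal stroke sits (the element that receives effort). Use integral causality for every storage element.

#0 stroke at J1
#1 stroke at TF1
#2 stroke at J1
#3 stroke at J2
#4 stroke at R1
#5 stroke at J1
#6 stroke at R2

#2 stroke→J1  (Se1: effort source, stroke at far end)
#5 stroke→J1  (Se2 fixes effort; stroke away)
#3 stroke→J2  (C1: C, integral causality)
#1 stroke→TF1  (common-e at J2 fixed by 3)
#4 stroke→R1  (J2 effort already set via bond 3)
#0 stroke→J1  (TF1: transformer flips bond 1)
#6 stroke→R2  (only one flow-in slot at J1)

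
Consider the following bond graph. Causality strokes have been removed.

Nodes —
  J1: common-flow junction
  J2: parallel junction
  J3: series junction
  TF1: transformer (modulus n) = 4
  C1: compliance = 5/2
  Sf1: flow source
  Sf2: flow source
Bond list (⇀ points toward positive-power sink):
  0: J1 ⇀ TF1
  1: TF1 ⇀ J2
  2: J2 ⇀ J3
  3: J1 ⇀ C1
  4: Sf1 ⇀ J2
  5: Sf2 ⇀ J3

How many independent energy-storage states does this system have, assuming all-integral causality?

b4 stroke at Sf1  (Sf1 fixes flow; stroke at Sf1)
b5 stroke at Sf2  (source Sf2 imposes f)
b2 stroke at J3  (common-f at J3 fixed by 5)
b1 stroke at J2  (J2: last free bond brings effort in)
b0 stroke at TF1  (through TF1, causality passes straight; one stroke at TF1)
b3 stroke at J1  (J1: bond 0 brought flow, rest push out)

1  (C1 all integral)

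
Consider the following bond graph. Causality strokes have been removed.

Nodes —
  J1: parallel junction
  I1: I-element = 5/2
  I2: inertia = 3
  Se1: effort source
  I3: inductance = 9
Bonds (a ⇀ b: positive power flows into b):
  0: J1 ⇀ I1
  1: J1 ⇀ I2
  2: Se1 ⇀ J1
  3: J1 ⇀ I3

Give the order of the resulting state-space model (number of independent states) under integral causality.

3  (I1, I2, I3 all integral)

β2 stroke at J1  (Se1 fixes effort; stroke away)
β0 stroke at I1  (J1: bond 2 brought effort, rest push out)
β1 stroke at I2  (common-e at J1 fixed by 2)
β3 stroke at I3  (common-e at J1 fixed by 2)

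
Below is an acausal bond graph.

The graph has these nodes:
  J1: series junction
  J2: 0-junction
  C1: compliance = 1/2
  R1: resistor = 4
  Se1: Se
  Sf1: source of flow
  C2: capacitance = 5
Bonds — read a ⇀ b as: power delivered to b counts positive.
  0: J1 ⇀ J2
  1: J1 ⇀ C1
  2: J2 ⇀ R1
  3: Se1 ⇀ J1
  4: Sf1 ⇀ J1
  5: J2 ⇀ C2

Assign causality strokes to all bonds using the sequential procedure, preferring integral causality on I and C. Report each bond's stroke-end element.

bond 3 →J1  (Se1 (Se) sets effort on bond)
bond 4 →Sf1  (Sf1 (Sf) sets flow on bond)
bond 0 →J1  (1-jn J1 has f-setter on 4)
bond 1 →J1  (J1: bond 4 brought flow, rest push out)
bond 5 →J2  (C2: C, integral causality)
bond 2 →R1  (common-e at J2 fixed by 5)

β0 |J1
β1 |J1
β2 |R1
β3 |J1
β4 |Sf1
β5 |J2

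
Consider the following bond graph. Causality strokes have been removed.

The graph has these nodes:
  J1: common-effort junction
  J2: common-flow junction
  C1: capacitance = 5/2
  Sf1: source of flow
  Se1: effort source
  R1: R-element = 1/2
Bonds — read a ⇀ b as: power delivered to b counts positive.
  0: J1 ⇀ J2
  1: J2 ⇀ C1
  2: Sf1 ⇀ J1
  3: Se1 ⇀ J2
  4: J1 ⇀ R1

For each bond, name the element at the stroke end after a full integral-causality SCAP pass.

bond 0 →J1
bond 1 →J2
bond 2 →Sf1
bond 3 →J2
bond 4 →R1

bond 2 →Sf1  (source Sf1 imposes f)
bond 3 →J2  (Se1: effort source, stroke at far end)
bond 1 →J2  (C1 integral (e out))
bond 0 →J1  (only one flow-in slot at J2)
bond 4 →R1  (J1: bond 0 brought effort, rest push out)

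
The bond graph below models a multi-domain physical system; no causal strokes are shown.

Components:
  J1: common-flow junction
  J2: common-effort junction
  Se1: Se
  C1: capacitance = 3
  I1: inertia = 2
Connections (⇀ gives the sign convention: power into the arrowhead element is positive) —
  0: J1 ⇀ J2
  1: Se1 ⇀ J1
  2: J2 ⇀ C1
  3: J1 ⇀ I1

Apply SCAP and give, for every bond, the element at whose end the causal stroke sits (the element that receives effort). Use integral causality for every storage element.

#0 →J1
#1 →J1
#2 →J2
#3 →I1

#1 |J1  (Se1 (Se) sets effort on bond)
#2 |J2  (C1: C, integral causality)
#0 |J1  (J2: bond 2 brought effort, rest push out)
#3 |I1  (only one flow-in slot at J1)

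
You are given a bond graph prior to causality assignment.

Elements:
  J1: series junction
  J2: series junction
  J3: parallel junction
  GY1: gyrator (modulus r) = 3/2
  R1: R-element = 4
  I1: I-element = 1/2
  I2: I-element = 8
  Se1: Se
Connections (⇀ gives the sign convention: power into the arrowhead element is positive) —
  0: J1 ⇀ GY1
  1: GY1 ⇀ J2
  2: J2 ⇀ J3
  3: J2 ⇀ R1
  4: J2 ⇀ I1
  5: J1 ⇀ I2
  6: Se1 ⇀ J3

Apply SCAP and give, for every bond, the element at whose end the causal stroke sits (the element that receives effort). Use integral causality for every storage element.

β6 |J3  (source Se1 imposes e)
β2 |J2  (common-e at J3 fixed by 6)
β4 |I1  (prefer integral on I1)
β1 |J2  (J2: bond 4 brought flow, rest push out)
β3 |J2  (1-jn J2 has f-setter on 4)
β0 |J1  (through GY1, causality inverts; strokes same side of GY1)
β5 |I2  (J1: last free bond brings flow in)

b0 stroke at J1
b1 stroke at J2
b2 stroke at J2
b3 stroke at J2
b4 stroke at I1
b5 stroke at I2
b6 stroke at J3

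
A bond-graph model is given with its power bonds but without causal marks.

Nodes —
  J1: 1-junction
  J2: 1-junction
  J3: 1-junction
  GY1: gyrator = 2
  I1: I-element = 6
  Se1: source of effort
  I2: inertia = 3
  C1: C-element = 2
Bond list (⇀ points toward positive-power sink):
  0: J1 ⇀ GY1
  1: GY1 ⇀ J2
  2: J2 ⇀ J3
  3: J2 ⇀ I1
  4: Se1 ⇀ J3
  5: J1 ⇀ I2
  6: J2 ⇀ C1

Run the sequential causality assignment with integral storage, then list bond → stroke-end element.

#0 stroke at J1
#1 stroke at J2
#2 stroke at J2
#3 stroke at I1
#4 stroke at J3
#5 stroke at I2
#6 stroke at J2

β4 |J3  (Se1: effort source, stroke at far end)
β2 |J2  (closing 1-jn rule on J3)
β3 |I1  (I1 outputs flow p/I1)
β1 |J2  (1-jn J2 has f-setter on 3)
β6 |J2  (J2: bond 3 brought flow, rest push out)
β0 |J1  (GY GY1: same side as bond 1)
β5 |I2  (J1: last free bond brings flow in)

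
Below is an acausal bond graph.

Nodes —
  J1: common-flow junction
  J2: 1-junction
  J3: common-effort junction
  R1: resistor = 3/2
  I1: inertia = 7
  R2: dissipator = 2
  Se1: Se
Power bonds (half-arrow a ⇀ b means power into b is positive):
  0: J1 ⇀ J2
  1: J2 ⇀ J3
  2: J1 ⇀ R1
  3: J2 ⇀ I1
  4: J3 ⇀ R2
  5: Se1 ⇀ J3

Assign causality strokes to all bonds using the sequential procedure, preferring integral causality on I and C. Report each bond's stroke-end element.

b0 |J2
b1 |J2
b2 |J1
b3 |I1
b4 |R2
b5 |J3

β5 →J3  (Se1 fixes effort; stroke away)
β1 →J2  (common-e at J3 fixed by 5)
β4 →R2  (J3 effort already set via bond 5)
β3 →I1  (I1: I, integral causality)
β0 →J2  (J2 flow already set via bond 3)
β2 →J1  (1-jn J1 has f-setter on 0)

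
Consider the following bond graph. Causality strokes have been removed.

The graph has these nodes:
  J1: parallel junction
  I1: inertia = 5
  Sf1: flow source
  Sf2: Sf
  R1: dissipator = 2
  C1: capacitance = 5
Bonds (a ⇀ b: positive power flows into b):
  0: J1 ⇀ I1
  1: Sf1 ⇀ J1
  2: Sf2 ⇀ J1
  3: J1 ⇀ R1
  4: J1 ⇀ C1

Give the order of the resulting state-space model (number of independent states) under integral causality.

2  (C1, I1 all integral)

bond 1 |Sf1  (Sf1: flow source, stroke at near end)
bond 2 |Sf2  (source Sf2 imposes f)
bond 0 |I1  (I1 outputs flow p/I1)
bond 4 |J1  (prefer integral on C1)
bond 3 |R1  (J1: bond 4 brought effort, rest push out)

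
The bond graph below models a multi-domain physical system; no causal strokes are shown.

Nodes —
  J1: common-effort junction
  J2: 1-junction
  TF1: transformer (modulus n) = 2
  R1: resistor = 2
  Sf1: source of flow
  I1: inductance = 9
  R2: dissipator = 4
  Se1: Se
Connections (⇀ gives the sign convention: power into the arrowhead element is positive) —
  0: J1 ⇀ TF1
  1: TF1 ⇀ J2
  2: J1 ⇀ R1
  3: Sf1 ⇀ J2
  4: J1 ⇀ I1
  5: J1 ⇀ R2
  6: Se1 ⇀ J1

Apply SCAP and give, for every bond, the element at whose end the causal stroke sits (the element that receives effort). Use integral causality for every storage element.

#3 →Sf1  (Sf1 fixes flow; stroke at Sf1)
#6 →J1  (Se1: effort source, stroke at far end)
#0 →TF1  (0-jn J1 has e-setter on 6)
#2 →R1  (J1 effort already set via bond 6)
#4 →I1  (common-e at J1 fixed by 6)
#5 →R2  (J1: bond 6 brought effort, rest push out)
#1 →J2  (1-jn J2 has f-setter on 3)

#0 stroke→TF1
#1 stroke→J2
#2 stroke→R1
#3 stroke→Sf1
#4 stroke→I1
#5 stroke→R2
#6 stroke→J1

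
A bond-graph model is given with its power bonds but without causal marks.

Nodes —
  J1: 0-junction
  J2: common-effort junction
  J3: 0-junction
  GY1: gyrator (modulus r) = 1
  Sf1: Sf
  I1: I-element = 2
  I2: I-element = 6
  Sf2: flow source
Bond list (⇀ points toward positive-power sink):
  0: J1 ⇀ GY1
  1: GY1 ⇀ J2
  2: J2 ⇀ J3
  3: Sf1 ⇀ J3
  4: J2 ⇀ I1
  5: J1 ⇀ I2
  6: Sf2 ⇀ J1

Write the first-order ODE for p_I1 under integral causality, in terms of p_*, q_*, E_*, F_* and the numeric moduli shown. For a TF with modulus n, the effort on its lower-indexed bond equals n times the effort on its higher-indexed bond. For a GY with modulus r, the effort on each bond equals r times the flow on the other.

#3 |Sf1  (Sf1: flow source, stroke at near end)
#6 |Sf2  (source Sf2 imposes f)
#2 |J3  (J3: last free bond brings effort in)
#4 |I1  (I1 integral (f out))
#1 |J2  (only one effort-in slot at J2)
#0 |J1  (through GY1, causality inverts; strokes same side of GY1)
#5 |I2  (0-jn J1 has e-setter on 0)

dp_I1/dt = F_Sf2 - p_I2/6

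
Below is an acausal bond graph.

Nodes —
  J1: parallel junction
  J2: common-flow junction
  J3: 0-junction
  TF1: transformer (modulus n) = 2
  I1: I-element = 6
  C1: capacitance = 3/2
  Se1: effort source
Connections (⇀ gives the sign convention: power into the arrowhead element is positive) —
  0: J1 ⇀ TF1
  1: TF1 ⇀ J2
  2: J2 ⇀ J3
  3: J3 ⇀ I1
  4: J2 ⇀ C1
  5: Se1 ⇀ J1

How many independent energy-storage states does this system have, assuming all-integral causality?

#5 →J1  (source Se1 imposes e)
#0 →TF1  (J1 effort already set via bond 5)
#1 →J2  (TF1 one-in-one-out from 0)
#3 →I1  (I1: I, integral causality)
#2 →J3  (J3 needs exactly one e-in)
#4 →J2  (common-f at J2 fixed by 2)

2  (C1, I1 all integral)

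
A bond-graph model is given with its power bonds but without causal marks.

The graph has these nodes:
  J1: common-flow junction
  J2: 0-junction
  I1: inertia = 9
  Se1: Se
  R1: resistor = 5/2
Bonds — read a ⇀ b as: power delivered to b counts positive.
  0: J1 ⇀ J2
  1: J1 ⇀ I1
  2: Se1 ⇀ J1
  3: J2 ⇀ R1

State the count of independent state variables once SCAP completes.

1  (I1 all integral)

#2 stroke at J1  (source Se1 imposes e)
#1 stroke at I1  (I1 outputs flow p/I1)
#0 stroke at J1  (common-f at J1 fixed by 1)
#3 stroke at J2  (closing 0-jn rule on J2)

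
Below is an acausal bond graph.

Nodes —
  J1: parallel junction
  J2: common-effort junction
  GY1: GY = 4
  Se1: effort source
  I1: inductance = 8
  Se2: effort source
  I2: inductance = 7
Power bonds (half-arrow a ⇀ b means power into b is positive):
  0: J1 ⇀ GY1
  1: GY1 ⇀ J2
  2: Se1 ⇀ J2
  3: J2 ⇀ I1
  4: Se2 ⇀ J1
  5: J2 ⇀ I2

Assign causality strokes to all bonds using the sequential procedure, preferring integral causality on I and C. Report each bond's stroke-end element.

bond 2 stroke at J2  (Se1 (Se) sets effort on bond)
bond 4 stroke at J1  (Se2 (Se) sets effort on bond)
bond 0 stroke at GY1  (J1: bond 4 brought effort, rest push out)
bond 1 stroke at GY1  (J2 effort already set via bond 2)
bond 3 stroke at I1  (0-jn J2 has e-setter on 2)
bond 5 stroke at I2  (J2 effort already set via bond 2)

b0 |GY1
b1 |GY1
b2 |J2
b3 |I1
b4 |J1
b5 |I2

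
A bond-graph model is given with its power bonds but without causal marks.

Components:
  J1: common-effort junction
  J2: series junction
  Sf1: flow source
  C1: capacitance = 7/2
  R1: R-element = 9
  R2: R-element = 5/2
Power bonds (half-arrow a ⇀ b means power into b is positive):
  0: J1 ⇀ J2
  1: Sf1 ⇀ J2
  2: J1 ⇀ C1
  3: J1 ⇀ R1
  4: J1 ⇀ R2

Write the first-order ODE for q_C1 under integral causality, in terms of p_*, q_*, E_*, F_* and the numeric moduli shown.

β1 →Sf1  (Sf1 fixes flow; stroke at Sf1)
β0 →J2  (common-f at J2 fixed by 1)
β2 →J1  (C1: C, integral causality)
β3 →R1  (J1 effort already set via bond 2)
β4 →R2  (0-jn J1 has e-setter on 2)

dq_C1/dt = -F_Sf1 - 46*q_C1/315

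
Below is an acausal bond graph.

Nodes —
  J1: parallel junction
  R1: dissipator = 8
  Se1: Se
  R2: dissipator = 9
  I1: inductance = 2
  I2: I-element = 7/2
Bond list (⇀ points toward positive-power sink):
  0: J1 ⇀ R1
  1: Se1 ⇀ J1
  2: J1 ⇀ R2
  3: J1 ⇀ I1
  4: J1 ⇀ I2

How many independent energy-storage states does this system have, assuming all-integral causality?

bond 1 stroke→J1  (source Se1 imposes e)
bond 0 stroke→R1  (0-jn J1 has e-setter on 1)
bond 2 stroke→R2  (common-e at J1 fixed by 1)
bond 3 stroke→I1  (J1 effort already set via bond 1)
bond 4 stroke→I2  (J1: bond 1 brought effort, rest push out)

2  (I1, I2 all integral)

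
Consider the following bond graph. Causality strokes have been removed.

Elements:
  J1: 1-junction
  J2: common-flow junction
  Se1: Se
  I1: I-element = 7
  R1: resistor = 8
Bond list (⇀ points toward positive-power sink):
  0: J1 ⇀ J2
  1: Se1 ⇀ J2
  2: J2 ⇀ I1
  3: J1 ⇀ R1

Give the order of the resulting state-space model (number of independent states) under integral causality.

1  (I1 all integral)

#1 stroke at J2  (Se1 (Se) sets effort on bond)
#2 stroke at I1  (prefer integral on I1)
#0 stroke at J2  (1-jn J2 has f-setter on 2)
#3 stroke at J1  (J1: bond 0 brought flow, rest push out)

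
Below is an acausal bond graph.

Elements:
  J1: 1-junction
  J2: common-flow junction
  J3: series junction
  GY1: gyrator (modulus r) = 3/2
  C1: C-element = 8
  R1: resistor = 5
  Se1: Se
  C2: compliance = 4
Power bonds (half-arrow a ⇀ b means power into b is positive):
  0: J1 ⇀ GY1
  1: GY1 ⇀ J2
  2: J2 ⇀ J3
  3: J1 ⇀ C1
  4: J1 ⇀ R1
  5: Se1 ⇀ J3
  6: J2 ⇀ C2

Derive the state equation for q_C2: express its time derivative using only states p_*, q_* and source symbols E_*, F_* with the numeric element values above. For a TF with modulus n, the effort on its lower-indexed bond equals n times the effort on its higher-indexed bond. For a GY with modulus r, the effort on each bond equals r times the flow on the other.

dq_C2/dt = 20*E_Se1/9 - q_C1/12 - 5*q_C2/9

#5 |J3  (source Se1 imposes e)
#2 |J2  (closing 1-jn rule on J3)
#3 |J1  (C1 integral (e out))
#6 |J2  (C2 integral (e out))
#1 |GY1  (closing 1-jn rule on J2)
#0 |GY1  (GY1: gyrator matches bond 1)
#4 |J1  (J1 flow already set via bond 0)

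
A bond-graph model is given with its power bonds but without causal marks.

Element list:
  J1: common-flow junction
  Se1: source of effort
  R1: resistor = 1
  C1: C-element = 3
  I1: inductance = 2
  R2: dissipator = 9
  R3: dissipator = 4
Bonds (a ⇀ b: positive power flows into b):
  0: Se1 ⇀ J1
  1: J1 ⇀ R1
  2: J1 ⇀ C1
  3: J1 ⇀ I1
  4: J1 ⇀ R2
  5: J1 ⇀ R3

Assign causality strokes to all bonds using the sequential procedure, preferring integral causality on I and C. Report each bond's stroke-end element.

β0 stroke at J1
β1 stroke at J1
β2 stroke at J1
β3 stroke at I1
β4 stroke at J1
β5 stroke at J1

#0 stroke→J1  (Se1 fixes effort; stroke away)
#2 stroke→J1  (C1 integral (e out))
#3 stroke→I1  (I1 outputs flow p/I1)
#1 stroke→J1  (common-f at J1 fixed by 3)
#4 stroke→J1  (J1 flow already set via bond 3)
#5 stroke→J1  (1-jn J1 has f-setter on 3)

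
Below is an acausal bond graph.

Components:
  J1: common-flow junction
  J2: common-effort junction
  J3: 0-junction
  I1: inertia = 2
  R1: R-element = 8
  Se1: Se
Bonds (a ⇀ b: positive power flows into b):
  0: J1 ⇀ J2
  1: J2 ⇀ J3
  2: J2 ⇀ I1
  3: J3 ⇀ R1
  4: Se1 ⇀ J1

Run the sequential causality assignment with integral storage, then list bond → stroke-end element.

b0 stroke→J2
b1 stroke→J3
b2 stroke→I1
b3 stroke→R1
b4 stroke→J1

bond 4 stroke at J1  (Se1: effort source, stroke at far end)
bond 0 stroke at J2  (closing 1-jn rule on J1)
bond 1 stroke at J3  (common-e at J2 fixed by 0)
bond 2 stroke at I1  (common-e at J2 fixed by 0)
bond 3 stroke at R1  (J3 effort already set via bond 1)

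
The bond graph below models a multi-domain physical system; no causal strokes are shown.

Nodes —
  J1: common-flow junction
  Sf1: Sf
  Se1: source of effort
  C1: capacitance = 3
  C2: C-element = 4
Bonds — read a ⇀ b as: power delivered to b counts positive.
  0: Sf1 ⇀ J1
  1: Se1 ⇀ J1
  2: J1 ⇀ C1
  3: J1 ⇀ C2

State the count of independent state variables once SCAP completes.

2  (C1, C2 all integral)

b0 |Sf1  (Sf1: flow source, stroke at near end)
b1 |J1  (Se1: effort source, stroke at far end)
b2 |J1  (common-f at J1 fixed by 0)
b3 |J1  (J1: bond 0 brought flow, rest push out)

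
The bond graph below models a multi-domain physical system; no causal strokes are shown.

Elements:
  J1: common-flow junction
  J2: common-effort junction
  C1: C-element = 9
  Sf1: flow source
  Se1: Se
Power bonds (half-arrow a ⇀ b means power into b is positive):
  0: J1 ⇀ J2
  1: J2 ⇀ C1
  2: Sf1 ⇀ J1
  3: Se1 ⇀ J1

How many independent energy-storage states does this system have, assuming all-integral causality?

1  (C1 all integral)

β2 |Sf1  (Sf1: flow source, stroke at near end)
β3 |J1  (source Se1 imposes e)
β0 |J1  (J1 flow already set via bond 2)
β1 |J2  (J2: last free bond brings effort in)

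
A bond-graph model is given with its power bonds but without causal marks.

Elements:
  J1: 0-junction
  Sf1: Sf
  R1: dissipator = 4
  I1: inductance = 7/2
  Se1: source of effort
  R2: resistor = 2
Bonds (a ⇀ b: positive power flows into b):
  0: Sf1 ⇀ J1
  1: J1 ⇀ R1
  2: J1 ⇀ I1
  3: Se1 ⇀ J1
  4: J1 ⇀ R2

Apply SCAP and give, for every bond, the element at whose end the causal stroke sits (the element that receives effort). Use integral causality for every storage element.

β0 |Sf1
β1 |R1
β2 |I1
β3 |J1
β4 |R2

b0 stroke at Sf1  (Sf1 (Sf) sets flow on bond)
b3 stroke at J1  (Se1 (Se) sets effort on bond)
b1 stroke at R1  (J1: bond 3 brought effort, rest push out)
b2 stroke at I1  (common-e at J1 fixed by 3)
b4 stroke at R2  (J1 effort already set via bond 3)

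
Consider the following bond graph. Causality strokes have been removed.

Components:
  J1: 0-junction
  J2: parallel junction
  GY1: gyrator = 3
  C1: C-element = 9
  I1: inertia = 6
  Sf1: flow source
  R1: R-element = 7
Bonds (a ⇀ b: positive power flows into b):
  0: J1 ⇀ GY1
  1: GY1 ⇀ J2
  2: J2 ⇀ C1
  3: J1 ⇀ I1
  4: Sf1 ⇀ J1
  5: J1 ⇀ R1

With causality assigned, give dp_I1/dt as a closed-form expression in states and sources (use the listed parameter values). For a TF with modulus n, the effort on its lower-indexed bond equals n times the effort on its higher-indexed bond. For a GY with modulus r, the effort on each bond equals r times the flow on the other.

dp_I1/dt = 7*F_Sf1 - 7*p_I1/6 - 7*q_C1/27

b4 stroke→Sf1  (Sf1: flow source, stroke at near end)
b2 stroke→J2  (C1 integral (e out))
b1 stroke→GY1  (J2 effort already set via bond 2)
b0 stroke→GY1  (GY1 both-in/both-out from 1)
b3 stroke→I1  (I1: I, integral causality)
b5 stroke→J1  (J1 needs exactly one e-in)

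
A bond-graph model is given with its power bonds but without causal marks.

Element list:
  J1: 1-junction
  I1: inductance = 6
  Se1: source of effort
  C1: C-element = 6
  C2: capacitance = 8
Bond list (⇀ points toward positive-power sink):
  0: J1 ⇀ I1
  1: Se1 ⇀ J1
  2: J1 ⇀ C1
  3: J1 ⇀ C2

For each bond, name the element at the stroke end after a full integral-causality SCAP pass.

b0 |I1
b1 |J1
b2 |J1
b3 |J1

#1 |J1  (source Se1 imposes e)
#0 |I1  (I1 integral (f out))
#2 |J1  (J1 flow already set via bond 0)
#3 |J1  (1-jn J1 has f-setter on 0)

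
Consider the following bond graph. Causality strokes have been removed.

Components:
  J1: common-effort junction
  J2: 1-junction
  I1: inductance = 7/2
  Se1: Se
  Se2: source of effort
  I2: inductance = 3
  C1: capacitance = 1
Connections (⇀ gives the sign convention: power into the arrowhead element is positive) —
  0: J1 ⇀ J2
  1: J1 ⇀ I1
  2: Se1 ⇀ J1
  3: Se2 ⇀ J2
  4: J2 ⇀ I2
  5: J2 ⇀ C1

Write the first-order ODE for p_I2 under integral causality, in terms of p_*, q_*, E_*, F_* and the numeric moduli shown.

#2 |J1  (source Se1 imposes e)
#3 |J2  (Se2 fixes effort; stroke away)
#0 |J2  (common-e at J1 fixed by 2)
#1 |I1  (J1 effort already set via bond 2)
#4 |I2  (I2 outputs flow p/I2)
#5 |J2  (common-f at J2 fixed by 4)

dp_I2/dt = E_Se1 + E_Se2 - q_C1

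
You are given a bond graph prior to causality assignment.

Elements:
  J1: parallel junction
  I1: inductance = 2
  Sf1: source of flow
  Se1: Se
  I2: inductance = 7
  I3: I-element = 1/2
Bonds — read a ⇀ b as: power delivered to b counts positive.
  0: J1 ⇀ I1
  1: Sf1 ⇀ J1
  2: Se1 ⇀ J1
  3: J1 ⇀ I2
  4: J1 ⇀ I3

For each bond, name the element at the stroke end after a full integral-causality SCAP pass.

b1 stroke at Sf1  (source Sf1 imposes f)
b2 stroke at J1  (Se1 (Se) sets effort on bond)
b0 stroke at I1  (0-jn J1 has e-setter on 2)
b3 stroke at I2  (J1: bond 2 brought effort, rest push out)
b4 stroke at I3  (0-jn J1 has e-setter on 2)

bond 0 →I1
bond 1 →Sf1
bond 2 →J1
bond 3 →I2
bond 4 →I3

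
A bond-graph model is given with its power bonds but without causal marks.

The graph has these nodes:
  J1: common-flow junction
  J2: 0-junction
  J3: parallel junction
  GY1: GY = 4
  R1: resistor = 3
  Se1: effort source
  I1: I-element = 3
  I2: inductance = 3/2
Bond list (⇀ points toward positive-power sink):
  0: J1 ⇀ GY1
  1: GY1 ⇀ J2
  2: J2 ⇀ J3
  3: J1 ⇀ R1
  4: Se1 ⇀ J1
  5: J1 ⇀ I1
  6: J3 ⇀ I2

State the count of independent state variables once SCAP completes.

2  (I1, I2 all integral)

b4 →J1  (Se1 (Se) sets effort on bond)
b5 →I1  (I1 integral (f out))
b0 →J1  (common-f at J1 fixed by 5)
b3 →J1  (J1 flow already set via bond 5)
b1 →J2  (GY GY1: same side as bond 0)
b2 →J3  (common-e at J2 fixed by 1)
b6 →I2  (J3 effort already set via bond 2)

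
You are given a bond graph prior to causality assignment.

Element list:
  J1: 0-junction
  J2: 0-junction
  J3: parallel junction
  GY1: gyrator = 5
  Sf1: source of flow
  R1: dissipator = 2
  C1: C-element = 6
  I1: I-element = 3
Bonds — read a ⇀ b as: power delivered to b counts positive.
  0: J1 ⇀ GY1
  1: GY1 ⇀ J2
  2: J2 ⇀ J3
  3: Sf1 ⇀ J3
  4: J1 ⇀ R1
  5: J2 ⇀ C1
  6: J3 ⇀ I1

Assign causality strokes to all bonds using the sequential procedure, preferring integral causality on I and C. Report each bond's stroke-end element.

β3 stroke→Sf1  (Sf1: flow source, stroke at near end)
β5 stroke→J2  (prefer integral on C1)
β1 stroke→GY1  (J2 effort already set via bond 5)
β2 stroke→J3  (common-e at J2 fixed by 5)
β6 stroke→I1  (common-e at J3 fixed by 2)
β0 stroke→GY1  (GY1: gyrator matches bond 1)
β4 stroke→J1  (J1: last free bond brings effort in)

β0 →GY1
β1 →GY1
β2 →J3
β3 →Sf1
β4 →J1
β5 →J2
β6 →I1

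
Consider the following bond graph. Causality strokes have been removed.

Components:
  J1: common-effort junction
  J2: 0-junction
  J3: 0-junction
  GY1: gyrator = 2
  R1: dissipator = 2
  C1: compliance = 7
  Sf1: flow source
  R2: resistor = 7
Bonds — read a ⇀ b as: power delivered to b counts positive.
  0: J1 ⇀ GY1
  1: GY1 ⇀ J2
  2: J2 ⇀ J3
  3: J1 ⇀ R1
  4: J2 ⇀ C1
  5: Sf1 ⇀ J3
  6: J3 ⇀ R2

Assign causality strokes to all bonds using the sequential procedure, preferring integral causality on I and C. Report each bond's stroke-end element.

b0 |GY1
b1 |GY1
b2 |J3
b3 |J1
b4 |J2
b5 |Sf1
b6 |R2

β5 stroke at Sf1  (Sf1 fixes flow; stroke at Sf1)
β4 stroke at J2  (C1 outputs effort q/C1)
β1 stroke at GY1  (J2: bond 4 brought effort, rest push out)
β2 stroke at J3  (J2: bond 4 brought effort, rest push out)
β6 stroke at R2  (J3: bond 2 brought effort, rest push out)
β0 stroke at GY1  (GY GY1: same side as bond 1)
β3 stroke at J1  (J1: last free bond brings effort in)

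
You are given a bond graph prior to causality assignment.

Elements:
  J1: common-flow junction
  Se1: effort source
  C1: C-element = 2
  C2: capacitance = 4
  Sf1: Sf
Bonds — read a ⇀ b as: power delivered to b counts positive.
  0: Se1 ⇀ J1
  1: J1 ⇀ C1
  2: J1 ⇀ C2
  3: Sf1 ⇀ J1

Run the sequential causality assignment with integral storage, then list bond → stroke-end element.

bond 0 →J1  (Se1 fixes effort; stroke away)
bond 3 →Sf1  (source Sf1 imposes f)
bond 1 →J1  (J1 flow already set via bond 3)
bond 2 →J1  (J1: bond 3 brought flow, rest push out)

b0 →J1
b1 →J1
b2 →J1
b3 →Sf1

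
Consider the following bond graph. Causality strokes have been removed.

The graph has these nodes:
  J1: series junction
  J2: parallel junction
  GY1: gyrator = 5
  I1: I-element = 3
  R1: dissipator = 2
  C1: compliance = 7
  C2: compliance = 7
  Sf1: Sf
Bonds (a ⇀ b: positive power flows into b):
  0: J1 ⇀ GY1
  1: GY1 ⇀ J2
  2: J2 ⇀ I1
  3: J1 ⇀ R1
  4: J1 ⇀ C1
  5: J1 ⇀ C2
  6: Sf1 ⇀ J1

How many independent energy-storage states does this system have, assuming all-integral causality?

3  (C1, C2, I1 all integral)

bond 6 →Sf1  (Sf1: flow source, stroke at near end)
bond 0 →J1  (common-f at J1 fixed by 6)
bond 3 →J1  (common-f at J1 fixed by 6)
bond 4 →J1  (J1: bond 6 brought flow, rest push out)
bond 5 →J1  (common-f at J1 fixed by 6)
bond 1 →J2  (GY1: gyrator matches bond 0)
bond 2 →I1  (common-e at J2 fixed by 1)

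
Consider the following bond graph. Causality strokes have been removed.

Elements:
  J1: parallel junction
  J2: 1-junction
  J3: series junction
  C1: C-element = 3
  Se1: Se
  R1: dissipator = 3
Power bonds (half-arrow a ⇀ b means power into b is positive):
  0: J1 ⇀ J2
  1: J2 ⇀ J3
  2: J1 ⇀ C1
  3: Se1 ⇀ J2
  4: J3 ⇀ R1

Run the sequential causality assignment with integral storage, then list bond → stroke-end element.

b0 →J2
b1 →J3
b2 →J1
b3 →J2
b4 →R1

β3 stroke at J2  (source Se1 imposes e)
β2 stroke at J1  (C1 integral (e out))
β0 stroke at J2  (0-jn J1 has e-setter on 2)
β1 stroke at J3  (J2 needs exactly one f-in)
β4 stroke at R1  (only one flow-in slot at J3)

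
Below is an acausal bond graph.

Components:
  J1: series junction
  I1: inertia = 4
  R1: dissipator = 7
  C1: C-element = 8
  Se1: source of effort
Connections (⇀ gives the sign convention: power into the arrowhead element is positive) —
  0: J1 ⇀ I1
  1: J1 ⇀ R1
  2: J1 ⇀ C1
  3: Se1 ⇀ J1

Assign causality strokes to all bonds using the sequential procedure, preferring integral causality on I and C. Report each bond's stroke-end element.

bond 0 stroke at I1
bond 1 stroke at J1
bond 2 stroke at J1
bond 3 stroke at J1

β3 stroke→J1  (Se1 fixes effort; stroke away)
β0 stroke→I1  (I1 outputs flow p/I1)
β1 stroke→J1  (J1 flow already set via bond 0)
β2 stroke→J1  (1-jn J1 has f-setter on 0)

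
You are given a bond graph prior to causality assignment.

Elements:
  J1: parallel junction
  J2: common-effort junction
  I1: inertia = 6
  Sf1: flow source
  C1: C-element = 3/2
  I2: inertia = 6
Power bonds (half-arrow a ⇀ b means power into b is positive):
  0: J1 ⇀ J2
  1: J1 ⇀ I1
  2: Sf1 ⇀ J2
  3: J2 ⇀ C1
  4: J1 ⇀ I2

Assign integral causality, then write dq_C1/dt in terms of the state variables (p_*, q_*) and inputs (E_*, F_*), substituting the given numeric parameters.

dq_C1/dt = F_Sf1 - p_I1/6 - p_I2/6

bond 2 stroke→Sf1  (Sf1: flow source, stroke at near end)
bond 1 stroke→I1  (prefer integral on I1)
bond 3 stroke→J2  (C1 outputs effort q/C1)
bond 0 stroke→J1  (J2 effort already set via bond 3)
bond 4 stroke→I2  (common-e at J1 fixed by 0)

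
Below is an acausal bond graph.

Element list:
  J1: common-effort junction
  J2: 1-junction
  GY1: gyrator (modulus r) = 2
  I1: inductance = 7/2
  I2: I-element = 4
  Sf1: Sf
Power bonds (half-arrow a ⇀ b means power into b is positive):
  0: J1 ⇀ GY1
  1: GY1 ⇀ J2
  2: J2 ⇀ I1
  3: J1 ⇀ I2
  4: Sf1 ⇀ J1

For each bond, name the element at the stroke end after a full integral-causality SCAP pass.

bond 0 stroke at J1
bond 1 stroke at J2
bond 2 stroke at I1
bond 3 stroke at I2
bond 4 stroke at Sf1

b4 stroke at Sf1  (Sf1: flow source, stroke at near end)
b2 stroke at I1  (I1 outputs flow p/I1)
b1 stroke at J2  (1-jn J2 has f-setter on 2)
b0 stroke at J1  (GY1: gyrator matches bond 1)
b3 stroke at I2  (0-jn J1 has e-setter on 0)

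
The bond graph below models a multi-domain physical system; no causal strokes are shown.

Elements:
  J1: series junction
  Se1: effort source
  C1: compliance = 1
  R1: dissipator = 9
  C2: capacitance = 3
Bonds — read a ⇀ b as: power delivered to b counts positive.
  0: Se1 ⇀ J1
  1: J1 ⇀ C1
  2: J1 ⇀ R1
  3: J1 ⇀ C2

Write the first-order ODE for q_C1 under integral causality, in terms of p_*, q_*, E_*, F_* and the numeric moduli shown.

dq_C1/dt = E_Se1/9 - q_C1/9 - q_C2/27

bond 0 →J1  (Se1: effort source, stroke at far end)
bond 1 →J1  (C1 integral (e out))
bond 3 →J1  (C2 integral (e out))
bond 2 →R1  (only one flow-in slot at J1)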